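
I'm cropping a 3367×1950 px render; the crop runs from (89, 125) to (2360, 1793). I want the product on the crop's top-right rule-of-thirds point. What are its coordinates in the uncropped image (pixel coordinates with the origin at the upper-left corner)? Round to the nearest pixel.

Crop width = 2360 − 89 = 2271 px; one third is 757.00 px.
Crop height = 1793 − 125 = 1668 px; one third is 556.00 px.
The top-right point is two-thirds across and one-third down within the crop:
x = 89 + 2 × 757.00 ≈ 1603; y = 125 + 1 × 556.00 ≈ 681.

(1603, 681)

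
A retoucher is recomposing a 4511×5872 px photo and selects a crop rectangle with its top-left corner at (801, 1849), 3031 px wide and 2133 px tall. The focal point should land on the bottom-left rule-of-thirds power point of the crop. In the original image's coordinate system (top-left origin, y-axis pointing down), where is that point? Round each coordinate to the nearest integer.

One third of the crop width 3031 is 1010.33 px.
One third of the crop height 2133 is 711.00 px.
The bottom-left point is one-third across and two-thirds down within the crop:
x = 801 + 1 × 1010.33 ≈ 1811; y = 1849 + 2 × 711.00 ≈ 3271.

(1811, 3271)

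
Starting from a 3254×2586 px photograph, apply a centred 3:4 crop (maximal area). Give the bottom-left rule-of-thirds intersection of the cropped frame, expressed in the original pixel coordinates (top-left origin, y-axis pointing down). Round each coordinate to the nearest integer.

(1304, 1724)

3254/2586 > 3/4, so the 3:4 crop keeps the full height 2586 and trims width to 2586 × 3/4 = 1939.50 px.
Left offset = (3254 − 1939.50)/2 = 657.25 px; top offset = 0.
Bottom-left is one-third across and two-thirds down within the crop:
x = 657.25 + 1 × 1939.50/3 ≈ 1304; y = 0.00 + 2 × 2586.00/3 ≈ 1724.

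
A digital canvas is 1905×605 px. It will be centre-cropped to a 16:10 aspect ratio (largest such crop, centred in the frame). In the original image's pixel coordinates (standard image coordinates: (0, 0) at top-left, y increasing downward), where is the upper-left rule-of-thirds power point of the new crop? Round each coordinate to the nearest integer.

1905/605 > 16/10, so the 16:10 crop keeps the full height 605 and trims width to 605 × 16/10 = 968.00 px.
Left offset = (1905 − 968.00)/2 = 468.50 px; top offset = 0.
Upper-left is one-third across and one-third down within the crop:
x = 468.50 + 1 × 968.00/3 ≈ 791; y = 0.00 + 1 × 605.00/3 ≈ 202.

(791, 202)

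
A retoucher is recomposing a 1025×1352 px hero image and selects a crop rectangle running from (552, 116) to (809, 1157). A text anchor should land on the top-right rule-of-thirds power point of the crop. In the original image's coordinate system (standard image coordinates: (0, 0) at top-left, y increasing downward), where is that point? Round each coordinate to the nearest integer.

Crop width = 809 − 552 = 257 px; one third is 85.67 px.
Crop height = 1157 − 116 = 1041 px; one third is 347.00 px.
The top-right point is two-thirds across and one-third down within the crop:
x = 552 + 2 × 85.67 ≈ 723; y = 116 + 1 × 347.00 ≈ 463.

x = 723 px, y = 463 px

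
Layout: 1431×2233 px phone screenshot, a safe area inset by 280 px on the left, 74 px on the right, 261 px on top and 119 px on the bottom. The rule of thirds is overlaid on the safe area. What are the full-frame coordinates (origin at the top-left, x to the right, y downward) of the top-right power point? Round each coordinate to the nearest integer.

Content width = 1431 − 280 − 74 = 1077 px; content height = 2233 − 261 − 119 = 1853 px.
Top-right is two-thirds across and one-third down within the safe area.
x = 280 + 2 × 1077/3 = 280 + 718.00 ≈ 998
y = 261 + 1 × 1853/3 = 261 + 617.67 ≈ 879

(998, 879)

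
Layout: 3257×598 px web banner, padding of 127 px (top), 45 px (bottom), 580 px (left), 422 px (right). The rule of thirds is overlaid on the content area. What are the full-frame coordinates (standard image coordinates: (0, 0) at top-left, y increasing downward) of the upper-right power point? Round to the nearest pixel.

Content width = 3257 − 580 − 422 = 2255 px; content height = 598 − 127 − 45 = 426 px.
Upper-right is two-thirds across and one-third down within the content area.
x = 580 + 2 × 2255/3 = 580 + 1503.33 ≈ 2083
y = 127 + 1 × 426/3 = 127 + 142.00 ≈ 269

(2083, 269)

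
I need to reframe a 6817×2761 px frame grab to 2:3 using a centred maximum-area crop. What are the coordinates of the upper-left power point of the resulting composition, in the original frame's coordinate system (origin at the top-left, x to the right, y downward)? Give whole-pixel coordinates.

x = 3102 px, y = 920 px

6817/2761 > 2/3, so the 2:3 crop keeps the full height 2761 and trims width to 2761 × 2/3 = 1840.67 px.
Left offset = (6817 − 1840.67)/2 = 2488.17 px; top offset = 0.
Upper-left is one-third across and one-third down within the crop:
x = 2488.17 + 1 × 1840.67/3 ≈ 3102; y = 0.00 + 1 × 2761.00/3 ≈ 920.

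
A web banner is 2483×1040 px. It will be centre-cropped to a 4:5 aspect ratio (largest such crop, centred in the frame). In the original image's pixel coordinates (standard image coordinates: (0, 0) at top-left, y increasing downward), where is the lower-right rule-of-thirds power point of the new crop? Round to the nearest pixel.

x = 1380 px, y = 693 px

2483/1040 > 4/5, so the 4:5 crop keeps the full height 1040 and trims width to 1040 × 4/5 = 832.00 px.
Left offset = (2483 − 832.00)/2 = 825.50 px; top offset = 0.
Lower-right is two-thirds across and two-thirds down within the crop:
x = 825.50 + 2 × 832.00/3 ≈ 1380; y = 0.00 + 2 × 1040.00/3 ≈ 693.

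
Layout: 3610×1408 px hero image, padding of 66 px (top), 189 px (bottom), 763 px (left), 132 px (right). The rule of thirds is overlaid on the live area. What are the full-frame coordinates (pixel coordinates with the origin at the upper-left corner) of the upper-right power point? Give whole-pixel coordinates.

Content width = 3610 − 763 − 132 = 2715 px; content height = 1408 − 66 − 189 = 1153 px.
Upper-right is two-thirds across and one-third down within the live area.
x = 763 + 2 × 2715/3 = 763 + 1810.00 ≈ 2573
y = 66 + 1 × 1153/3 = 66 + 384.33 ≈ 450

(2573, 450)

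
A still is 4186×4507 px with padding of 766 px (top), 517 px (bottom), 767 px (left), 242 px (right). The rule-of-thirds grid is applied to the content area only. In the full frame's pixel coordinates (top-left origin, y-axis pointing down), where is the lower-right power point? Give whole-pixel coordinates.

(2885, 2915)

Content width = 4186 − 767 − 242 = 3177 px; content height = 4507 − 766 − 517 = 3224 px.
Lower-right is two-thirds across and two-thirds down within the content area.
x = 767 + 2 × 3177/3 = 767 + 2118.00 ≈ 2885
y = 766 + 2 × 3224/3 = 766 + 2149.33 ≈ 2915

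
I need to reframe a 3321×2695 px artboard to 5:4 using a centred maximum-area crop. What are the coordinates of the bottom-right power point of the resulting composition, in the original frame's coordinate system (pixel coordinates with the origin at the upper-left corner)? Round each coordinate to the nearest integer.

3321/2695 < 5/4, so the 5:4 crop keeps the full width 3321 and trims height to 3321 × 4/5 = 2656.80 px.
Top offset = (2695 − 2656.80)/2 = 19.10 px; left offset = 0.
Bottom-right is two-thirds across and two-thirds down within the crop:
x = 0.00 + 2 × 3321.00/3 ≈ 2214; y = 19.10 + 2 × 2656.80/3 ≈ 1790.

x = 2214 px, y = 1790 px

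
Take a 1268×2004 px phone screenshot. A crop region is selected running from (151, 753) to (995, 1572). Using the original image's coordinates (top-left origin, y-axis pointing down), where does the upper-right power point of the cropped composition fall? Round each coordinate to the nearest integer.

Crop width = 995 − 151 = 844 px; one third is 281.33 px.
Crop height = 1572 − 753 = 819 px; one third is 273.00 px.
The upper-right point is two-thirds across and one-third down within the crop:
x = 151 + 2 × 281.33 ≈ 714; y = 753 + 1 × 273.00 ≈ 1026.

x = 714 px, y = 1026 px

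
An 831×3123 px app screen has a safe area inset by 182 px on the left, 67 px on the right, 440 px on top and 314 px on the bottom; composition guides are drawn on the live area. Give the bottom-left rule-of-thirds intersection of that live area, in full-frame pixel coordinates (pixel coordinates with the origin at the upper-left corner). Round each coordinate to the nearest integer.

Content width = 831 − 182 − 67 = 582 px; content height = 3123 − 440 − 314 = 2369 px.
Bottom-left is one-third across and two-thirds down within the live area.
x = 182 + 1 × 582/3 = 182 + 194.00 ≈ 376
y = 440 + 2 × 2369/3 = 440 + 1579.33 ≈ 2019

(376, 2019)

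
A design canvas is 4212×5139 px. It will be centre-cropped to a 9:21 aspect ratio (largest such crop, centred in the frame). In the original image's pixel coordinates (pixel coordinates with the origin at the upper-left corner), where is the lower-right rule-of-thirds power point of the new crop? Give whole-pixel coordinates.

x = 2473 px, y = 3426 px

4212/5139 > 9/21, so the 9:21 crop keeps the full height 5139 and trims width to 5139 × 9/21 = 2202.43 px.
Left offset = (4212 − 2202.43)/2 = 1004.79 px; top offset = 0.
Lower-right is two-thirds across and two-thirds down within the crop:
x = 1004.79 + 2 × 2202.43/3 ≈ 2473; y = 0.00 + 2 × 5139.00/3 ≈ 3426.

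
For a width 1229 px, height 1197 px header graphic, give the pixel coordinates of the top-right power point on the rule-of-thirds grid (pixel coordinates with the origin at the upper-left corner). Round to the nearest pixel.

The top-right point sits two-thirds of the way across and one-third of the way down.
x = 2 × 1229/3 ≈ 819; y = 1 × 1197/3 ≈ 399.

x = 819 px, y = 399 px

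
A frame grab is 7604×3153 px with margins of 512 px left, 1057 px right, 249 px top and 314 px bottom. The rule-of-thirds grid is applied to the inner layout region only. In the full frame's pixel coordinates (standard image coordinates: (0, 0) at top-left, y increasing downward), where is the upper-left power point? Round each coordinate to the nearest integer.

Content width = 7604 − 512 − 1057 = 6035 px; content height = 3153 − 249 − 314 = 2590 px.
Upper-left is one-third across and one-third down within the inner layout region.
x = 512 + 1 × 6035/3 = 512 + 2011.67 ≈ 2524
y = 249 + 1 × 2590/3 = 249 + 863.33 ≈ 1112

x = 2524 px, y = 1112 px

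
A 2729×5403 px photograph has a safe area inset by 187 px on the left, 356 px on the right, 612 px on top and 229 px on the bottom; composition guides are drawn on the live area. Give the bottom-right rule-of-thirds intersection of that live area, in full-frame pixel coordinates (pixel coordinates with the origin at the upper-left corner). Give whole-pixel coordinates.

(1644, 3653)

Content width = 2729 − 187 − 356 = 2186 px; content height = 5403 − 612 − 229 = 4562 px.
Bottom-right is two-thirds across and two-thirds down within the live area.
x = 187 + 2 × 2186/3 = 187 + 1457.33 ≈ 1644
y = 612 + 2 × 4562/3 = 612 + 3041.33 ≈ 3653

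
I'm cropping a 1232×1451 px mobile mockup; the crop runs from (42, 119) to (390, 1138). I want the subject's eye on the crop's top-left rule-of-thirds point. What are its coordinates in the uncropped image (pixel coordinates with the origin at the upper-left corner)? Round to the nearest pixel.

Crop width = 390 − 42 = 348 px; one third is 116.00 px.
Crop height = 1138 − 119 = 1019 px; one third is 339.67 px.
The top-left point is one-third across and one-third down within the crop:
x = 42 + 1 × 116.00 ≈ 158; y = 119 + 1 × 339.67 ≈ 459.

x = 158 px, y = 459 px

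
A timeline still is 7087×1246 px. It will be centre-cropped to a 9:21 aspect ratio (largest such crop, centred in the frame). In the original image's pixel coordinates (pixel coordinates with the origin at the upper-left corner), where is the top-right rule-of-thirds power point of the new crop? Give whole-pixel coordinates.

7087/1246 > 9/21, so the 9:21 crop keeps the full height 1246 and trims width to 1246 × 9/21 = 534.00 px.
Left offset = (7087 − 534.00)/2 = 3276.50 px; top offset = 0.
Top-right is two-thirds across and one-third down within the crop:
x = 3276.50 + 2 × 534.00/3 ≈ 3633; y = 0.00 + 1 × 1246.00/3 ≈ 415.

(3633, 415)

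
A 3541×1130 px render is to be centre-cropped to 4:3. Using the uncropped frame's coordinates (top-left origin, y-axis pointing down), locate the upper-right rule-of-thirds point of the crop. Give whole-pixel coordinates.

3541/1130 > 4/3, so the 4:3 crop keeps the full height 1130 and trims width to 1130 × 4/3 = 1506.67 px.
Left offset = (3541 − 1506.67)/2 = 1017.17 px; top offset = 0.
Upper-right is two-thirds across and one-third down within the crop:
x = 1017.17 + 2 × 1506.67/3 ≈ 2022; y = 0.00 + 1 × 1130.00/3 ≈ 377.

(2022, 377)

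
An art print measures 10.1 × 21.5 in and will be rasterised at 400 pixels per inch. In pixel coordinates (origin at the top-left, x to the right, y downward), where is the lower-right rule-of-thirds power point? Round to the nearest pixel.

x = 2693 px, y = 5733 px

In pixels the canvas is 10.1 × 400 = 4040 wide and 21.5 × 400 = 8600 tall.
The lower-right point is two-thirds across and two-thirds down:
x = 2 × 4040/3 ≈ 2693; y = 2 × 8600/3 ≈ 5733.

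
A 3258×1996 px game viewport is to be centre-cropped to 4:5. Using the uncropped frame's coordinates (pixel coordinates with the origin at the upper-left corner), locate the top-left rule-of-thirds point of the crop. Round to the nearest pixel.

x = 1363 px, y = 665 px

3258/1996 > 4/5, so the 4:5 crop keeps the full height 1996 and trims width to 1996 × 4/5 = 1596.80 px.
Left offset = (3258 − 1596.80)/2 = 830.60 px; top offset = 0.
Top-left is one-third across and one-third down within the crop:
x = 830.60 + 1 × 1596.80/3 ≈ 1363; y = 0.00 + 1 × 1996.00/3 ≈ 665.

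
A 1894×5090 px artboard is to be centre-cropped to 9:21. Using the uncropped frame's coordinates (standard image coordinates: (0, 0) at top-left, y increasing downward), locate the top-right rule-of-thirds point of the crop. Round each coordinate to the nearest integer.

1894/5090 < 9/21, so the 9:21 crop keeps the full width 1894 and trims height to 1894 × 21/9 = 4419.33 px.
Top offset = (5090 − 4419.33)/2 = 335.33 px; left offset = 0.
Top-right is two-thirds across and one-third down within the crop:
x = 0.00 + 2 × 1894.00/3 ≈ 1263; y = 335.33 + 1 × 4419.33/3 ≈ 1808.

x = 1263 px, y = 1808 px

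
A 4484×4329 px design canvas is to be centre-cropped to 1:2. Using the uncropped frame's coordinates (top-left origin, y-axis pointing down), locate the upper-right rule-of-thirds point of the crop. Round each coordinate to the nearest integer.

(2603, 1443)

4484/4329 > 1/2, so the 1:2 crop keeps the full height 4329 and trims width to 4329 × 1/2 = 2164.50 px.
Left offset = (4484 − 2164.50)/2 = 1159.75 px; top offset = 0.
Upper-right is two-thirds across and one-third down within the crop:
x = 1159.75 + 2 × 2164.50/3 ≈ 2603; y = 0.00 + 1 × 4329.00/3 ≈ 1443.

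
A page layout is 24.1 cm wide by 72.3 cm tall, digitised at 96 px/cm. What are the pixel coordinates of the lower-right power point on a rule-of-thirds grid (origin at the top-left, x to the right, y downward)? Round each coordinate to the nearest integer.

In pixels the canvas is 24.1 × 96 = 2313.6 wide and 72.3 × 96 = 6940.8 tall.
The lower-right point is two-thirds across and two-thirds down:
x = 2 × 2313.6/3 ≈ 1542; y = 2 × 6940.8/3 ≈ 4627.

x = 1542 px, y = 4627 px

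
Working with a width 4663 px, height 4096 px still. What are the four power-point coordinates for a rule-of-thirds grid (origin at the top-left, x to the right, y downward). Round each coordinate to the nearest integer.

One third of 4663 is 1554.33; one third of 4096 is 1365.33.
Vertical third lines at x = 1554 and x = 3109; horizontal third lines at y = 1365 and y = 2731.

(1554, 1365), (3109, 1365), (1554, 2731), (3109, 2731)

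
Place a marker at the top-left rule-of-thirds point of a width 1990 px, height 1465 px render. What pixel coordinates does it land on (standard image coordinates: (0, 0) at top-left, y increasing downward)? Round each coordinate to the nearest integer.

(663, 488)

The top-left point sits one-third of the way across and one-third of the way down.
x = 1 × 1990/3 ≈ 663; y = 1 × 1465/3 ≈ 488.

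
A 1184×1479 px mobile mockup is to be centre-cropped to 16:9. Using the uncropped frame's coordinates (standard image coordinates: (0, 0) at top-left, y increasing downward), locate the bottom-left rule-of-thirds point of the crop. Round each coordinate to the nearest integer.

x = 395 px, y = 851 px

1184/1479 < 16/9, so the 16:9 crop keeps the full width 1184 and trims height to 1184 × 9/16 = 666.00 px.
Top offset = (1479 − 666.00)/2 = 406.50 px; left offset = 0.
Bottom-left is one-third across and two-thirds down within the crop:
x = 0.00 + 1 × 1184.00/3 ≈ 395; y = 406.50 + 2 × 666.00/3 ≈ 851.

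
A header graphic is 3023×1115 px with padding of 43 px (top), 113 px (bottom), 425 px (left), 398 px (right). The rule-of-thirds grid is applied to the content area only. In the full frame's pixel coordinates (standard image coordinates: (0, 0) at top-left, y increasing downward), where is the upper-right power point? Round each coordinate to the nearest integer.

Content width = 3023 − 425 − 398 = 2200 px; content height = 1115 − 43 − 113 = 959 px.
Upper-right is two-thirds across and one-third down within the content area.
x = 425 + 2 × 2200/3 = 425 + 1466.67 ≈ 1892
y = 43 + 1 × 959/3 = 43 + 319.67 ≈ 363

(1892, 363)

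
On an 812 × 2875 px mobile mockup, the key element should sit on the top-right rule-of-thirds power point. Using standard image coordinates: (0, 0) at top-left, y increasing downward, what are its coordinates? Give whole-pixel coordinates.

x = 541 px, y = 958 px

The top-right point sits two-thirds of the way across and one-third of the way down.
x = 2 × 812/3 ≈ 541; y = 1 × 2875/3 ≈ 958.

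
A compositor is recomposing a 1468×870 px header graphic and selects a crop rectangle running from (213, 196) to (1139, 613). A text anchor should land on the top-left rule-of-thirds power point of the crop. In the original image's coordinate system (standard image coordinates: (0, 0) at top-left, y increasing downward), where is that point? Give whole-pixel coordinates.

Crop width = 1139 − 213 = 926 px; one third is 308.67 px.
Crop height = 613 − 196 = 417 px; one third is 139.00 px.
The top-left point is one-third across and one-third down within the crop:
x = 213 + 1 × 308.67 ≈ 522; y = 196 + 1 × 139.00 ≈ 335.

x = 522 px, y = 335 px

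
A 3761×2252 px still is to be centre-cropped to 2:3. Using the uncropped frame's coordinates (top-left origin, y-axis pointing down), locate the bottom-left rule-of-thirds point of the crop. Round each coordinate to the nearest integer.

(1630, 1501)

3761/2252 > 2/3, so the 2:3 crop keeps the full height 2252 and trims width to 2252 × 2/3 = 1501.33 px.
Left offset = (3761 − 1501.33)/2 = 1129.83 px; top offset = 0.
Bottom-left is one-third across and two-thirds down within the crop:
x = 1129.83 + 1 × 1501.33/3 ≈ 1630; y = 0.00 + 2 × 2252.00/3 ≈ 1501.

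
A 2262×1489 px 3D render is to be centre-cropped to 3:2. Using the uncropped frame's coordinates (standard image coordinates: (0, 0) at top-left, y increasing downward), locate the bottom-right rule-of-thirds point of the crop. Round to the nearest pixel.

(1503, 993)

2262/1489 > 3/2, so the 3:2 crop keeps the full height 1489 and trims width to 1489 × 3/2 = 2233.50 px.
Left offset = (2262 − 2233.50)/2 = 14.25 px; top offset = 0.
Bottom-right is two-thirds across and two-thirds down within the crop:
x = 14.25 + 2 × 2233.50/3 ≈ 1503; y = 0.00 + 2 × 1489.00/3 ≈ 993.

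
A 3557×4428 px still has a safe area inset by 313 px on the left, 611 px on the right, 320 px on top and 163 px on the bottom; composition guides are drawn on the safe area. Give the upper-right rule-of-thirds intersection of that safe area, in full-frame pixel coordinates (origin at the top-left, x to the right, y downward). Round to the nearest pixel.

Content width = 3557 − 313 − 611 = 2633 px; content height = 4428 − 320 − 163 = 3945 px.
Upper-right is two-thirds across and one-third down within the safe area.
x = 313 + 2 × 2633/3 = 313 + 1755.33 ≈ 2068
y = 320 + 1 × 3945/3 = 320 + 1315.00 ≈ 1635

(2068, 1635)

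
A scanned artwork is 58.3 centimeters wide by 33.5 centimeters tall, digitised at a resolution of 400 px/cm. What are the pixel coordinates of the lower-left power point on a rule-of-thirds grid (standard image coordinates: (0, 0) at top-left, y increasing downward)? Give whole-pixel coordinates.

In pixels the canvas is 58.3 × 400 = 23320 wide and 33.5 × 400 = 13400 tall.
The lower-left point is one-third across and two-thirds down:
x = 1 × 23320/3 ≈ 7773; y = 2 × 13400/3 ≈ 8933.

x = 7773 px, y = 8933 px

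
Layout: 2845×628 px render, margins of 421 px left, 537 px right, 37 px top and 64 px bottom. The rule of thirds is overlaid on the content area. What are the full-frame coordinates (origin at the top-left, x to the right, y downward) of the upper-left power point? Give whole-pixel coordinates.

Content width = 2845 − 421 − 537 = 1887 px; content height = 628 − 37 − 64 = 527 px.
Upper-left is one-third across and one-third down within the content area.
x = 421 + 1 × 1887/3 = 421 + 629.00 ≈ 1050
y = 37 + 1 × 527/3 = 37 + 175.67 ≈ 213

x = 1050 px, y = 213 px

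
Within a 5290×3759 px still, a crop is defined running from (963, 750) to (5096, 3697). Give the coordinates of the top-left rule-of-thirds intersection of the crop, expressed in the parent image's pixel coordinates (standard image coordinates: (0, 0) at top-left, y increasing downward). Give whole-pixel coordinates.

Crop width = 5096 − 963 = 4133 px; one third is 1377.67 px.
Crop height = 3697 − 750 = 2947 px; one third is 982.33 px.
The top-left point is one-third across and one-third down within the crop:
x = 963 + 1 × 1377.67 ≈ 2341; y = 750 + 1 × 982.33 ≈ 1732.

(2341, 1732)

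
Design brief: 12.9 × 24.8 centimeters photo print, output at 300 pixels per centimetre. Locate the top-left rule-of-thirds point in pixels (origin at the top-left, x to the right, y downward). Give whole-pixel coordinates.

In pixels the canvas is 12.9 × 300 = 3870 wide and 24.8 × 300 = 7440 tall.
The top-left point is one-third across and one-third down:
x = 1 × 3870/3 ≈ 1290; y = 1 × 7440/3 ≈ 2480.

x = 1290 px, y = 2480 px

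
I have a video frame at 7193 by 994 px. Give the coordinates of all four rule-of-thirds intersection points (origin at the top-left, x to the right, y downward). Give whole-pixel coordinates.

One third of 7193 is 2397.67; one third of 994 is 331.33.
Vertical third lines at x = 2398 and x = 4795; horizontal third lines at y = 331 and y = 663.

(2398, 331), (4795, 331), (2398, 663), (4795, 663)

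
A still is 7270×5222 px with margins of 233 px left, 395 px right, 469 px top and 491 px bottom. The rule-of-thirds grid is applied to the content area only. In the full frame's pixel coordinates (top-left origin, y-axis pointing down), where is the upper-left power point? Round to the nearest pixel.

Content width = 7270 − 233 − 395 = 6642 px; content height = 5222 − 469 − 491 = 4262 px.
Upper-left is one-third across and one-third down within the content area.
x = 233 + 1 × 6642/3 = 233 + 2214.00 ≈ 2447
y = 469 + 1 × 4262/3 = 469 + 1420.67 ≈ 1890

(2447, 1890)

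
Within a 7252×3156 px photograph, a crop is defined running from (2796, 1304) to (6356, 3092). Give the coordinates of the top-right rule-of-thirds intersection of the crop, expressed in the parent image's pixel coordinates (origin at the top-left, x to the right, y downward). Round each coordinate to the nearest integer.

Crop width = 6356 − 2796 = 3560 px; one third is 1186.67 px.
Crop height = 3092 − 1304 = 1788 px; one third is 596.00 px.
The top-right point is two-thirds across and one-third down within the crop:
x = 2796 + 2 × 1186.67 ≈ 5169; y = 1304 + 1 × 596.00 ≈ 1900.

(5169, 1900)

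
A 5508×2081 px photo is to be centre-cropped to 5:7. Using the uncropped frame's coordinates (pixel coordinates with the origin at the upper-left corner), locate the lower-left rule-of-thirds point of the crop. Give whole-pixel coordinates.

5508/2081 > 5/7, so the 5:7 crop keeps the full height 2081 and trims width to 2081 × 5/7 = 1486.43 px.
Left offset = (5508 − 1486.43)/2 = 2010.79 px; top offset = 0.
Lower-left is one-third across and two-thirds down within the crop:
x = 2010.79 + 1 × 1486.43/3 ≈ 2506; y = 0.00 + 2 × 2081.00/3 ≈ 1387.

x = 2506 px, y = 1387 px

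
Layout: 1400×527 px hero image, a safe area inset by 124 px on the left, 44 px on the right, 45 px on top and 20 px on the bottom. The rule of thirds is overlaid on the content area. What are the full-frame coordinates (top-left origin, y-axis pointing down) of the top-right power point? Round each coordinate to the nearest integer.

Content width = 1400 − 124 − 44 = 1232 px; content height = 527 − 45 − 20 = 462 px.
Top-right is two-thirds across and one-third down within the content area.
x = 124 + 2 × 1232/3 = 124 + 821.33 ≈ 945
y = 45 + 1 × 462/3 = 45 + 154.00 ≈ 199

x = 945 px, y = 199 px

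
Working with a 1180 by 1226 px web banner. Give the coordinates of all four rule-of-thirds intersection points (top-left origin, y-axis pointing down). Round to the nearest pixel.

One third of 1180 is 393.33; one third of 1226 is 408.67.
Vertical third lines at x = 393 and x = 787; horizontal third lines at y = 409 and y = 817.

(393, 409), (787, 409), (393, 817), (787, 817)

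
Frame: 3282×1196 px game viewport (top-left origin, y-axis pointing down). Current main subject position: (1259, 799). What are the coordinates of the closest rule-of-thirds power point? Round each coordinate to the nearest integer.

Third lines: x ∈ {1094, 2188}, y ∈ {399, 797}.
1259 is closer to x = 1094; 799 is closer to y = 797.
So the nearest intersection is the lower-left power point.

(1094, 797)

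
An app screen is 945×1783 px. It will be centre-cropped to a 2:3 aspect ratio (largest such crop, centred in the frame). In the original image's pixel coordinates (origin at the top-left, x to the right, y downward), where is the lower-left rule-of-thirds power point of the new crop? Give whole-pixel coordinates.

x = 315 px, y = 1128 px

945/1783 < 2/3, so the 2:3 crop keeps the full width 945 and trims height to 945 × 3/2 = 1417.50 px.
Top offset = (1783 − 1417.50)/2 = 182.75 px; left offset = 0.
Lower-left is one-third across and two-thirds down within the crop:
x = 0.00 + 1 × 945.00/3 ≈ 315; y = 182.75 + 2 × 1417.50/3 ≈ 1128.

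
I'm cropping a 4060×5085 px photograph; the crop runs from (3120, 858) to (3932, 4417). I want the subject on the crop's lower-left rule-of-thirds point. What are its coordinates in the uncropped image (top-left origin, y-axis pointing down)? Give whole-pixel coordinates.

x = 3391 px, y = 3231 px

Crop width = 3932 − 3120 = 812 px; one third is 270.67 px.
Crop height = 4417 − 858 = 3559 px; one third is 1186.33 px.
The lower-left point is one-third across and two-thirds down within the crop:
x = 3120 + 1 × 270.67 ≈ 3391; y = 858 + 2 × 1186.33 ≈ 3231.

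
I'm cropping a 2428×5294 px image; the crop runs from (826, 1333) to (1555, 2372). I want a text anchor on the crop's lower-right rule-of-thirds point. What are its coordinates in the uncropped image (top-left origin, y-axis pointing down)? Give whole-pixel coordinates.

x = 1312 px, y = 2026 px

Crop width = 1555 − 826 = 729 px; one third is 243.00 px.
Crop height = 2372 − 1333 = 1039 px; one third is 346.33 px.
The lower-right point is two-thirds across and two-thirds down within the crop:
x = 826 + 2 × 243.00 ≈ 1312; y = 1333 + 2 × 346.33 ≈ 2026.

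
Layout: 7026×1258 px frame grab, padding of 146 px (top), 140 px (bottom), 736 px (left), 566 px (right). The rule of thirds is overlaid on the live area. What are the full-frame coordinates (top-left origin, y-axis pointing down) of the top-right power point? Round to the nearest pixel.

Content width = 7026 − 736 − 566 = 5724 px; content height = 1258 − 146 − 140 = 972 px.
Top-right is two-thirds across and one-third down within the live area.
x = 736 + 2 × 5724/3 = 736 + 3816.00 ≈ 4552
y = 146 + 1 × 972/3 = 146 + 324.00 ≈ 470

(4552, 470)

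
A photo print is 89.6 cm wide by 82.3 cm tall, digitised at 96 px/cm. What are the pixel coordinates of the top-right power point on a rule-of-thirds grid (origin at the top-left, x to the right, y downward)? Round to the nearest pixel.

In pixels the canvas is 89.6 × 96 = 8601.6 wide and 82.3 × 96 = 7900.8 tall.
The top-right point is two-thirds across and one-third down:
x = 2 × 8601.6/3 ≈ 5734; y = 1 × 7900.8/3 ≈ 2634.

(5734, 2634)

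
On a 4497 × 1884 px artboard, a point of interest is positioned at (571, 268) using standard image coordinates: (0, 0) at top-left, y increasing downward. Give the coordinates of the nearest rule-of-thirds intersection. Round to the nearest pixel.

Third lines: x ∈ {1499, 2998}, y ∈ {628, 1256}.
571 is closer to x = 1499; 268 is closer to y = 628.
So the nearest intersection is the upper-left power point.

(1499, 628)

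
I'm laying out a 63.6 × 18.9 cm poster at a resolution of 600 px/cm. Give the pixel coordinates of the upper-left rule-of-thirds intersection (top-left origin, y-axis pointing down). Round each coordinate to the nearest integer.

In pixels the canvas is 63.6 × 600 = 38160 wide and 18.9 × 600 = 11340 tall.
The upper-left point is one-third across and one-third down:
x = 1 × 38160/3 ≈ 12720; y = 1 × 11340/3 ≈ 3780.

(12720, 3780)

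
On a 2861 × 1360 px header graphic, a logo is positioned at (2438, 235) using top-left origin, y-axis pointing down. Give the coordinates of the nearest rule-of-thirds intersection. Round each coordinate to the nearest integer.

x = 1907 px, y = 453 px

Third lines: x ∈ {954, 1907}, y ∈ {453, 907}.
2438 is closer to x = 1907; 235 is closer to y = 453.
So the nearest intersection is the upper-right power point.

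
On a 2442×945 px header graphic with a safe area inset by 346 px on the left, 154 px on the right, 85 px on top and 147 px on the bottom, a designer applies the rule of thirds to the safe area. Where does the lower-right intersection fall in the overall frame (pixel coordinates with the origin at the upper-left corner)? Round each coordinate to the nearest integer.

(1641, 560)

Content width = 2442 − 346 − 154 = 1942 px; content height = 945 − 85 − 147 = 713 px.
Lower-right is two-thirds across and two-thirds down within the safe area.
x = 346 + 2 × 1942/3 = 346 + 1294.67 ≈ 1641
y = 85 + 2 × 713/3 = 85 + 475.33 ≈ 560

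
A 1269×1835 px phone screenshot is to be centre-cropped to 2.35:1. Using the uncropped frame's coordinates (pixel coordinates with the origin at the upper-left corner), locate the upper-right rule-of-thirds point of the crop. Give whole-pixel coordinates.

1269/1835 < 2.35/1, so the 2.35:1 crop keeps the full width 1269 and trims height to 1269 × 1/2.35 = 540.00 px.
Top offset = (1835 − 540.00)/2 = 647.50 px; left offset = 0.
Upper-right is two-thirds across and one-third down within the crop:
x = 0.00 + 2 × 1269.00/3 ≈ 846; y = 647.50 + 1 × 540.00/3 ≈ 828.

(846, 828)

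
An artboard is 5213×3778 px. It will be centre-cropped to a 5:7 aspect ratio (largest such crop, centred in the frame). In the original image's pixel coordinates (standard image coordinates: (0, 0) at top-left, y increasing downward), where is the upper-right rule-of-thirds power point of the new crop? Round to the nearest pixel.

5213/3778 > 5/7, so the 5:7 crop keeps the full height 3778 and trims width to 3778 × 5/7 = 2698.57 px.
Left offset = (5213 − 2698.57)/2 = 1257.21 px; top offset = 0.
Upper-right is two-thirds across and one-third down within the crop:
x = 1257.21 + 2 × 2698.57/3 ≈ 3056; y = 0.00 + 1 × 3778.00/3 ≈ 1259.

(3056, 1259)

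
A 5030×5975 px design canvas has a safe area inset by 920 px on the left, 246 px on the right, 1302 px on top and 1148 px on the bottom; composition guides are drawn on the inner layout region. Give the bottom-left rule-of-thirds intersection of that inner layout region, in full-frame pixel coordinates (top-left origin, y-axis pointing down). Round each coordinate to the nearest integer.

Content width = 5030 − 920 − 246 = 3864 px; content height = 5975 − 1302 − 1148 = 3525 px.
Bottom-left is one-third across and two-thirds down within the inner layout region.
x = 920 + 1 × 3864/3 = 920 + 1288.00 ≈ 2208
y = 1302 + 2 × 3525/3 = 1302 + 2350.00 ≈ 3652

x = 2208 px, y = 3652 px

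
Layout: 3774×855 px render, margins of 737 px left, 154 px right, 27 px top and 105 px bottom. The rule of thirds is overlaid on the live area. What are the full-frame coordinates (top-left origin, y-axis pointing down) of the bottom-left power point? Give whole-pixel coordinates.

(1698, 509)

Content width = 3774 − 737 − 154 = 2883 px; content height = 855 − 27 − 105 = 723 px.
Bottom-left is one-third across and two-thirds down within the live area.
x = 737 + 1 × 2883/3 = 737 + 961.00 ≈ 1698
y = 27 + 2 × 723/3 = 27 + 482.00 ≈ 509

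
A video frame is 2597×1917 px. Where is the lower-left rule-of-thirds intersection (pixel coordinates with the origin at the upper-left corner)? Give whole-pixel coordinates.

The lower-left point sits one-third of the way across and two-thirds of the way down.
x = 1 × 2597/3 ≈ 866; y = 2 × 1917/3 ≈ 1278.

x = 866 px, y = 1278 px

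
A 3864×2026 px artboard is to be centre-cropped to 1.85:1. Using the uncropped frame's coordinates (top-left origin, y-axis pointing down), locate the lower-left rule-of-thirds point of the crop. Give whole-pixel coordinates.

3864/2026 > 1.85/1, so the 1.85:1 crop keeps the full height 2026 and trims width to 2026 × 1.85/1 = 3748.10 px.
Left offset = (3864 − 3748.10)/2 = 57.95 px; top offset = 0.
Lower-left is one-third across and two-thirds down within the crop:
x = 57.95 + 1 × 3748.10/3 ≈ 1307; y = 0.00 + 2 × 2026.00/3 ≈ 1351.

(1307, 1351)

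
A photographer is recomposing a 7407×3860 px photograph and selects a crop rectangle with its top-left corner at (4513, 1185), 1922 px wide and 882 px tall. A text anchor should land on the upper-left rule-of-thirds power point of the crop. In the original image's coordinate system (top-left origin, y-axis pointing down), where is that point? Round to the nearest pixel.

One third of the crop width 1922 is 640.67 px.
One third of the crop height 882 is 294.00 px.
The upper-left point is one-third across and one-third down within the crop:
x = 4513 + 1 × 640.67 ≈ 5154; y = 1185 + 1 × 294.00 ≈ 1479.

x = 5154 px, y = 1479 px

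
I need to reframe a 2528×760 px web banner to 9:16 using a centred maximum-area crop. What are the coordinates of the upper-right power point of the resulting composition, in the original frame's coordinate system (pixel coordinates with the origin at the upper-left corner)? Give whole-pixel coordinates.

x = 1335 px, y = 253 px

2528/760 > 9/16, so the 9:16 crop keeps the full height 760 and trims width to 760 × 9/16 = 427.50 px.
Left offset = (2528 − 427.50)/2 = 1050.25 px; top offset = 0.
Upper-right is two-thirds across and one-third down within the crop:
x = 1050.25 + 2 × 427.50/3 ≈ 1335; y = 0.00 + 1 × 760.00/3 ≈ 253.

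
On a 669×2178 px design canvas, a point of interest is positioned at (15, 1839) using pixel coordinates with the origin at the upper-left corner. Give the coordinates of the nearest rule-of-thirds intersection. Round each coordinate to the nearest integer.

Third lines: x ∈ {223, 446}, y ∈ {726, 1452}.
15 is closer to x = 223; 1839 is closer to y = 1452.
So the nearest intersection is the lower-left power point.

(223, 1452)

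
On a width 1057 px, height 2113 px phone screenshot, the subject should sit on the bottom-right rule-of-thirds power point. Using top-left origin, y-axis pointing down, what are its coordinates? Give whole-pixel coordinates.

The bottom-right point sits two-thirds of the way across and two-thirds of the way down.
x = 2 × 1057/3 ≈ 705; y = 2 × 2113/3 ≈ 1409.

(705, 1409)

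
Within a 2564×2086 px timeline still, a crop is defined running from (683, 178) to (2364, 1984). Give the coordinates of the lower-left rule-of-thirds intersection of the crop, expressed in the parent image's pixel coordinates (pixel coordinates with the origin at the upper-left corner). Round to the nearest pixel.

Crop width = 2364 − 683 = 1681 px; one third is 560.33 px.
Crop height = 1984 − 178 = 1806 px; one third is 602.00 px.
The lower-left point is one-third across and two-thirds down within the crop:
x = 683 + 1 × 560.33 ≈ 1243; y = 178 + 2 × 602.00 ≈ 1382.

(1243, 1382)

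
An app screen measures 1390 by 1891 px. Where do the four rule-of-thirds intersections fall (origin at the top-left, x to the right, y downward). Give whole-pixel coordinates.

(463, 630), (927, 630), (463, 1261), (927, 1261)

One third of 1390 is 463.33; one third of 1891 is 630.33.
Vertical third lines at x = 463 and x = 927; horizontal third lines at y = 630 and y = 1261.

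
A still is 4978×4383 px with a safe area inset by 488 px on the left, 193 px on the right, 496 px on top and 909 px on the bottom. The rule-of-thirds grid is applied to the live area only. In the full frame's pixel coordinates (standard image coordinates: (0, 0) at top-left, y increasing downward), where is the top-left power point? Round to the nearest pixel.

Content width = 4978 − 488 − 193 = 4297 px; content height = 4383 − 496 − 909 = 2978 px.
Top-left is one-third across and one-third down within the live area.
x = 488 + 1 × 4297/3 = 488 + 1432.33 ≈ 1920
y = 496 + 1 × 2978/3 = 496 + 992.67 ≈ 1489

(1920, 1489)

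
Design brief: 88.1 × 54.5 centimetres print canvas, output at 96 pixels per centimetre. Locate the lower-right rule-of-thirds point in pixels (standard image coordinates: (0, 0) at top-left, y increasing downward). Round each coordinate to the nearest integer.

(5638, 3488)

In pixels the canvas is 88.1 × 96 = 8457.6 wide and 54.5 × 96 = 5232 tall.
The lower-right point is two-thirds across and two-thirds down:
x = 2 × 8457.6/3 ≈ 5638; y = 2 × 5232/3 ≈ 3488.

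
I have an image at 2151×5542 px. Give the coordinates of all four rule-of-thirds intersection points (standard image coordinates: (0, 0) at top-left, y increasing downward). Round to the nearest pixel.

One third of 2151 is 717; one third of 5542 is 1847.33.
Vertical third lines at x = 717 and x = 1434; horizontal third lines at y = 1847 and y = 3695.

(717, 1847), (1434, 1847), (717, 3695), (1434, 3695)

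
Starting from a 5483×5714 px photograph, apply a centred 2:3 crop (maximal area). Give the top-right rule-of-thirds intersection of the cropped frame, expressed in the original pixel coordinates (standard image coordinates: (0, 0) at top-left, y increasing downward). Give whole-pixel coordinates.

x = 3376 px, y = 1905 px

5483/5714 > 2/3, so the 2:3 crop keeps the full height 5714 and trims width to 5714 × 2/3 = 3809.33 px.
Left offset = (5483 − 3809.33)/2 = 836.83 px; top offset = 0.
Top-right is two-thirds across and one-third down within the crop:
x = 836.83 + 2 × 3809.33/3 ≈ 3376; y = 0.00 + 1 × 5714.00/3 ≈ 1905.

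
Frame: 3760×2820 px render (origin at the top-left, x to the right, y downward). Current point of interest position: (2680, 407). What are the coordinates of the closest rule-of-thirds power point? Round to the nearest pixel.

Third lines: x ∈ {1253, 2507}, y ∈ {940, 1880}.
2680 is closer to x = 2507; 407 is closer to y = 940.
So the nearest intersection is the upper-right power point.

x = 2507 px, y = 940 px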